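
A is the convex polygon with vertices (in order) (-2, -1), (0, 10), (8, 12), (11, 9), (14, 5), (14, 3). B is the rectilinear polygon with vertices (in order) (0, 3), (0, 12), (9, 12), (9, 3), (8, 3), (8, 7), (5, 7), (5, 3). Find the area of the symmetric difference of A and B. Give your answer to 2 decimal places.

|A| = 133.5, |B| = 69, |A∩B| = 60.5.
|A △ B| = |A| + |B| − 2·|A∩B| = 133.5 + 69 − 121 = 81.50.

81.50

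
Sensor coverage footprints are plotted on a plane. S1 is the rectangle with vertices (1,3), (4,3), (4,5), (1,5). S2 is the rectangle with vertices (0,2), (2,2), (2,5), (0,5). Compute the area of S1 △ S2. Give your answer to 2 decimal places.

|S1∩S2|: x∈[1,2], y∈[3,5] → 1·2 = 2.
|S1 △ S2| = |S1| + |S2| − 2·|S1∩S2| = 6 + 6 − 4 = 8.00.

8.00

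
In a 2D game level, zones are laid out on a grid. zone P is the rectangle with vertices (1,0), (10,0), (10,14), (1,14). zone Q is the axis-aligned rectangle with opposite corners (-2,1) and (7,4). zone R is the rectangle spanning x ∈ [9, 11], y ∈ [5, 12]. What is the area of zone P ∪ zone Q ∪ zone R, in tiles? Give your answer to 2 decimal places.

By inclusion–exclusion:
Individual areas: |zone P| = 126, |zone Q| = 27, |zone R| = 14.
|zone P∩zone Q|: x∈[1,7], y∈[1,4] → 6·3 = 18.
|zone P∩zone R|: x∈[9,10], y∈[5,12] → 1·7 = 7.
|zone Q∩zone R| = 0 (no overlap).
|zone P∩zone Q∩zone R| = 0.
|zone P ∪ zone Q ∪ zone R| = 167 − 25 + 0 = 142.00.

142.00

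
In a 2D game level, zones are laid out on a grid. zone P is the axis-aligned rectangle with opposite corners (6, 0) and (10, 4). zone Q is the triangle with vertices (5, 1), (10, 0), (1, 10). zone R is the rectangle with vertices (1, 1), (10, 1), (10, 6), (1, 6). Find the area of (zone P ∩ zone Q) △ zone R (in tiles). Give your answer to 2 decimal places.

|zone P ∩ zone Q| = 7.2.
|(zone P ∩ zone Q) ∩ zone R| = 5.25.
|(zone P ∩ zone Q) △ zone R| = 7.2 + 45 − 10.5 = 41.70.

41.70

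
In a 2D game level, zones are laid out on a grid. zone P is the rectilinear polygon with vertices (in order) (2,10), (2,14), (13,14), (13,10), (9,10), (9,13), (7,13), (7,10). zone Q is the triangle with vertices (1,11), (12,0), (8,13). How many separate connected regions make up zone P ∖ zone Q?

1

zone P ∖ zone Q is a single connected region.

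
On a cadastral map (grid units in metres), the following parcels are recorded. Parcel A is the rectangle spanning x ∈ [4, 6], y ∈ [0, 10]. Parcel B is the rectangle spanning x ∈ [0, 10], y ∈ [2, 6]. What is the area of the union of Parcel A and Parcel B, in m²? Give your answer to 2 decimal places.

52.00

By inclusion–exclusion:
Individual areas: |Parcel A| = 20, |Parcel B| = 40.
|Parcel A∩Parcel B|: x∈[4,6], y∈[2,6] → 2·4 = 8.
|Parcel A ∪ Parcel B| = 60 − 8 = 52.00.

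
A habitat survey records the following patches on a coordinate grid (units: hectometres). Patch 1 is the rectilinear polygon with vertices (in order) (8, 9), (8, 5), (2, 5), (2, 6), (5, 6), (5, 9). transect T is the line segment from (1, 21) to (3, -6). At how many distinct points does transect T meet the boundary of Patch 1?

The segment meets the boundary at (2.185,5), (2.111,6).

2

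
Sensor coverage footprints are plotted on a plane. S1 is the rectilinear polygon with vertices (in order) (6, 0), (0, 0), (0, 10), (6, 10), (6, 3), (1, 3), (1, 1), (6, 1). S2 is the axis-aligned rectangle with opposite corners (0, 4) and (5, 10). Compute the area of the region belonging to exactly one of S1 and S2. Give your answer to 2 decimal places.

|S1| = 50, |S2| = 30, |S1∩S2| = 30.
|S1 △ S2| = |S1| + |S2| − 2·|S1∩S2| = 50 + 30 − 60 = 20.00.

20.00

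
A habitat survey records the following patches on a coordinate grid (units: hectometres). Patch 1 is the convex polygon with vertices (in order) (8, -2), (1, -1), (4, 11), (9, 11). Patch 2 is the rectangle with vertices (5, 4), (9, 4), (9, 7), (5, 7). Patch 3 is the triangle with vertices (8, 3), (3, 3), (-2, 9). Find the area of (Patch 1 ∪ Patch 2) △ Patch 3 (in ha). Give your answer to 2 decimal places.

|Patch 1 ∪ Patch 2| = 77.2692.
|(Patch 1 ∪ Patch 2) ∩ Patch 3| = 8.9298.
|(Patch 1 ∪ Patch 2) △ Patch 3| = 77.2692 + 15 − 17.8595 = 74.41.

74.41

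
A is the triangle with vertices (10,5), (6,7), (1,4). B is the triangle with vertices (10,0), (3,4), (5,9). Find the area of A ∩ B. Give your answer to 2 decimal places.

The intersection is the polygon with vertices (6,7), (6.154,6.923), (7.384,4.709), (3.093,4.233), (3.632,5.579).
By the shoelace formula its area is 6.58.

6.58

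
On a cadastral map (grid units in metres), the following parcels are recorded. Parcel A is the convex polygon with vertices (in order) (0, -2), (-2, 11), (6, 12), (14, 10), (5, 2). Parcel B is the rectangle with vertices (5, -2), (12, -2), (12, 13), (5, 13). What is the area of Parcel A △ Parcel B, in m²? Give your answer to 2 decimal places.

134.68

|Parcel A| = 117, |Parcel B| = 105, |Parcel A∩Parcel B| = 43.6597.
|Parcel A △ Parcel B| = |Parcel A| + |Parcel B| − 2·|Parcel A∩Parcel B| = 117 + 105 − 87.3194 = 134.68.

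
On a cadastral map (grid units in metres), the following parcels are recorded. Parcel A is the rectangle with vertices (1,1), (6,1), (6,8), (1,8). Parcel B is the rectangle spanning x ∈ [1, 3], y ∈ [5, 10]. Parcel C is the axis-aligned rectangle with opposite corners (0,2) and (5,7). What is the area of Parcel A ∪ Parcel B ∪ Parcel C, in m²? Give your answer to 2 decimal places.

44.00

By inclusion–exclusion:
Individual areas: |Parcel A| = 35, |Parcel B| = 10, |Parcel C| = 25.
|Parcel A∩Parcel B|: x∈[1,3], y∈[5,8] → 2·3 = 6.
|Parcel A∩Parcel C|: x∈[1,5], y∈[2,7] → 4·5 = 20.
|Parcel B∩Parcel C|: x∈[1,3], y∈[5,7] → 2·2 = 4.
|Parcel A∩Parcel B∩Parcel C| = 4.
|Parcel A ∪ Parcel B ∪ Parcel C| = 70 − 30 + 4 = 44.00.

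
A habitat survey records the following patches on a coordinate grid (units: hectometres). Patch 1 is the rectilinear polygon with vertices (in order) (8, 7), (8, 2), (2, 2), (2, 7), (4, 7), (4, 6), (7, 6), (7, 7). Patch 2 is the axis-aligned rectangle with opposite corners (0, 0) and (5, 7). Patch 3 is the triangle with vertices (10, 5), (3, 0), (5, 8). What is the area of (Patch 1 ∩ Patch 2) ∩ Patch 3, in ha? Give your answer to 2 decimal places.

The region (Patch 1 ∩ Patch 2) ∩ Patch 3 is the polygon with vertices (5,6), (5,2), (3.5,2), (4.5,6).
By the shoelace formula its area is 4.00.

4.00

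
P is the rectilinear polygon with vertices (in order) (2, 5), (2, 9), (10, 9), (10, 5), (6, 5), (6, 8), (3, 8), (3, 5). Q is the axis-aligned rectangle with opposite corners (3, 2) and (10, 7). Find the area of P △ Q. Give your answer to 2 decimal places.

42.00

|P| = 23, |Q| = 35, |P∩Q| = 8.
|P △ Q| = |P| + |Q| − 2·|P∩Q| = 23 + 35 − 16 = 42.00.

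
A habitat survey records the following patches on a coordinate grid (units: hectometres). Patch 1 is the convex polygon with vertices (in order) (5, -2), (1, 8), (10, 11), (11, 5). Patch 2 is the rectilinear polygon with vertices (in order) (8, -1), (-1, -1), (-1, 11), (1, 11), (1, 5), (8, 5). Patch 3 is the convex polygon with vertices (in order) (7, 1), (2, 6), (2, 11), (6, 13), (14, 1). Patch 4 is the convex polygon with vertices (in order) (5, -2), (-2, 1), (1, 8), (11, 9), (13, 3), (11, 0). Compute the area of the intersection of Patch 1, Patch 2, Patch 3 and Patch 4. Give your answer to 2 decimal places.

The intersection is the polygon with vertices (8,1.5), (7.571,1), (7,1), (3,5), (8,5).
By the shoelace formula its area is 11.89.

11.89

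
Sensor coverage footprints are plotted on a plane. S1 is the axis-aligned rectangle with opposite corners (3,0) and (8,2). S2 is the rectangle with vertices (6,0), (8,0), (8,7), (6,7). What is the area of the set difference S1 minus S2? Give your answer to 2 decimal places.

|S1∩S2|: x∈[6,8], y∈[0,2] → 2·2 = 4.
|S1| = 10.
|S1 ∖ S2| = |S1| − |S1∩S2| = 10 − 4 = 6.00.

6.00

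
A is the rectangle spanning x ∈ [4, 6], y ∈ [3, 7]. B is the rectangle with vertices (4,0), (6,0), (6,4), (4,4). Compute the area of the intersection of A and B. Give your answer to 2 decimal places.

2.00

|A∩B|: x∈[4,6], y∈[3,4] → 2·1 = 2.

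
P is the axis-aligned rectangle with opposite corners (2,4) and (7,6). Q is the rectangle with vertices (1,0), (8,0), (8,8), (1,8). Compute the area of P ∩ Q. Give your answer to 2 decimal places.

|P∩Q|: x∈[2,7], y∈[4,6] → 5·2 = 10.

10.00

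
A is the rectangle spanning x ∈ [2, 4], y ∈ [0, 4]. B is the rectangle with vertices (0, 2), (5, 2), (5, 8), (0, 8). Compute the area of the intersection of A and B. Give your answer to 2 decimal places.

|A∩B|: x∈[2,4], y∈[2,4] → 2·2 = 4.

4.00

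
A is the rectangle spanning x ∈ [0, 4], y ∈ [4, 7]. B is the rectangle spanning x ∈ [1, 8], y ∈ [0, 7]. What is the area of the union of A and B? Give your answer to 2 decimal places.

By inclusion–exclusion:
Individual areas: |A| = 12, |B| = 49.
|A∩B|: x∈[1,4], y∈[4,7] → 3·3 = 9.
|A ∪ B| = 61 − 9 = 52.00.

52.00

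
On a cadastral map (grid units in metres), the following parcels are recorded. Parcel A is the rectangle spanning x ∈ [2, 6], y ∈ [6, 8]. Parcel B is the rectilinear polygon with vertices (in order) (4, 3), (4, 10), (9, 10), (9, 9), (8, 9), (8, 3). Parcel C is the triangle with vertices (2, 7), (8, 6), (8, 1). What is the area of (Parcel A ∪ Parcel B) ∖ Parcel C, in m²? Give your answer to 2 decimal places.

|Parcel A ∪ Parcel B| = 33.
|(Parcel A ∪ Parcel B) ∩ Parcel C| = 12.5.
|(Parcel A ∪ Parcel B) ∖ Parcel C| = 33 − 12.5 = 20.50.

20.50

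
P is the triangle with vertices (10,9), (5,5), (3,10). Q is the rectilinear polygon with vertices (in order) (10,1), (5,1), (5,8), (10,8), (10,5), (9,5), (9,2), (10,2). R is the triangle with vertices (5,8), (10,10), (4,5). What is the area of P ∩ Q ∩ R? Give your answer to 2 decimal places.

The intersection is the polygon with vertices (5,8), (7.6,8), (5,5.833).
By the shoelace formula its area is 2.82.

2.82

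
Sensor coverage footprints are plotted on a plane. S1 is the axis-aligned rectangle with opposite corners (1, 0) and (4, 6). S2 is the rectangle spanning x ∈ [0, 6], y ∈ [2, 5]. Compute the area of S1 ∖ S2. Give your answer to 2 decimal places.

|S1∩S2|: x∈[1,4], y∈[2,5] → 3·3 = 9.
|S1| = 18.
|S1 ∖ S2| = |S1| − |S1∩S2| = 18 − 9 = 9.00.

9.00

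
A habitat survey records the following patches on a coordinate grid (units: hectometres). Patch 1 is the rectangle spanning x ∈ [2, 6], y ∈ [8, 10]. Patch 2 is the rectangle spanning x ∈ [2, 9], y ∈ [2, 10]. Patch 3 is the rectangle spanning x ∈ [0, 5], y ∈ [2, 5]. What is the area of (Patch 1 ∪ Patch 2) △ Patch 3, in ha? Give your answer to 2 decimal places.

|Patch 1 ∪ Patch 2| = 56.
|(Patch 1 ∪ Patch 2) ∩ Patch 3| = 9.
|(Patch 1 ∪ Patch 2) △ Patch 3| = 56 + 15 − 18 = 53.00.

53.00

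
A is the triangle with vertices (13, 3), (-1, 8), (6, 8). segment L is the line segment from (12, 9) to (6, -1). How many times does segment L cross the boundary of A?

The segment meets the boundary at (9.212,4.353), (9.78,5.3).

2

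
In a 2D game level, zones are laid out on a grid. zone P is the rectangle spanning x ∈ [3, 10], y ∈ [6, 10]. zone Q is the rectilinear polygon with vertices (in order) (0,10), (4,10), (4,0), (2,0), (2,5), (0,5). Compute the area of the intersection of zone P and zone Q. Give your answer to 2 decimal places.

The intersection is the polygon with vertices (4,10), (4,6), (3,6), (3,10).
By the shoelace formula its area is 4.00.

4.00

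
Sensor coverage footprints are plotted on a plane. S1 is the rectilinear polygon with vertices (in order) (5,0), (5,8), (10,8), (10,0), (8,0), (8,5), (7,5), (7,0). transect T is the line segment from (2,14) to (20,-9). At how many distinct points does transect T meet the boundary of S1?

2

The segment meets the boundary at (10,3.778), (6.696,8).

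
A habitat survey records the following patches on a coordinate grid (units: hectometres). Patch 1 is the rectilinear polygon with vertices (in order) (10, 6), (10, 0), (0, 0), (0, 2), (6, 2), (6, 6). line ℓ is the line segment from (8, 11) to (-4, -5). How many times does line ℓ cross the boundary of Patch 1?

2

The segment meets the boundary at (0,0.333), (1.25,2).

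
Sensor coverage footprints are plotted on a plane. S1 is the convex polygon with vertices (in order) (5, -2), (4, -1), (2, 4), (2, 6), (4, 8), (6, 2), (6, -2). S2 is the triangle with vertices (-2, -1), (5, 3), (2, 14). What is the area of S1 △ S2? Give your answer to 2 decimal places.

|S1| = 24.5, |S2| = 44.5, |S1∩S2| = 11.015.
|S1 △ S2| = |S1| + |S2| − 2·|S1∩S2| = 24.5 + 44.5 − 22.0299 = 46.97.

46.97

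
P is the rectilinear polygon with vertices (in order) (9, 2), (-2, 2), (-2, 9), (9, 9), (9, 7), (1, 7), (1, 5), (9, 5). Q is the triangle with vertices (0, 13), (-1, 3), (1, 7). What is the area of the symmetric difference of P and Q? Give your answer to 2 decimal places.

|P| = 61, |Q| = 8, |P∩Q| = 5.8667.
|P △ Q| = |P| + |Q| − 2·|P∩Q| = 61 + 8 − 11.7333 = 57.27.

57.27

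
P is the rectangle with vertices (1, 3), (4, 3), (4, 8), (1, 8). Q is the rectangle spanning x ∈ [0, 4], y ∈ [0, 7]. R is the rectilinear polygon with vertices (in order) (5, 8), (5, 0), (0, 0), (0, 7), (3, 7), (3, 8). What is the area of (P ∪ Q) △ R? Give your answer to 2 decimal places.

10.00

|P ∪ Q| = 31.
|(P ∪ Q) ∩ R| = 29.
|(P ∪ Q) △ R| = 31 + 37 − 58 = 10.00.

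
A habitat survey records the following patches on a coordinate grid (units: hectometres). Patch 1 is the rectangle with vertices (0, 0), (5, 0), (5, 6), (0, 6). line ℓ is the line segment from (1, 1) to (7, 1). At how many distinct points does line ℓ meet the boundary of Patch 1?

1

The segment meets the boundary at (5,1).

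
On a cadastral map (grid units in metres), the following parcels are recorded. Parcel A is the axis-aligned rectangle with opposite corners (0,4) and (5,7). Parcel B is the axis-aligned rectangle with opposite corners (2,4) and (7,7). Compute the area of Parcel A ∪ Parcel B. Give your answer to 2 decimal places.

By inclusion–exclusion:
Individual areas: |Parcel A| = 15, |Parcel B| = 15.
|Parcel A∩Parcel B|: x∈[2,5], y∈[4,7] → 3·3 = 9.
|Parcel A ∪ Parcel B| = 30 − 9 = 21.00.

21.00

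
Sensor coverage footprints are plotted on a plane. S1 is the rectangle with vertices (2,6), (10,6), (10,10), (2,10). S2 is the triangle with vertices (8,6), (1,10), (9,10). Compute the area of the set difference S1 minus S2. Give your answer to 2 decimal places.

|S1| = 32, |S1∩S2| = 15.7143.
|S1 ∖ S2| = |S1| − |S1∩S2| = 32 − 15.7143 = 16.29.

16.29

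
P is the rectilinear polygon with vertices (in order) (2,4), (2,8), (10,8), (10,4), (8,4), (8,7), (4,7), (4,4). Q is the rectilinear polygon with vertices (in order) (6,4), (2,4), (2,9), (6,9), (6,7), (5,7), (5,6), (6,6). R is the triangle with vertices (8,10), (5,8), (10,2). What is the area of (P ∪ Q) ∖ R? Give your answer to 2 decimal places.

|P ∪ Q| = 29.
|(P ∪ Q) ∩ R| = 6.85.
|(P ∪ Q) ∖ R| = 29 − 6.85 = 22.15.

22.15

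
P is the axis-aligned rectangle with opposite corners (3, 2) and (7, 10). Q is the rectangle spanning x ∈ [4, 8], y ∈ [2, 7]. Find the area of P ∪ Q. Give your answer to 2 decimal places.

By inclusion–exclusion:
Individual areas: |P| = 32, |Q| = 20.
|P∩Q|: x∈[4,7], y∈[2,7] → 3·5 = 15.
|P ∪ Q| = 52 − 15 = 37.00.

37.00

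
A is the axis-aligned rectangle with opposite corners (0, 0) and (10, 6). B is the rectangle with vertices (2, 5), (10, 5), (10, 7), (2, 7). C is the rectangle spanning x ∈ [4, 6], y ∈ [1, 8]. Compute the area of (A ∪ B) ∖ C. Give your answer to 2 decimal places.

56.00

|A ∪ B| = 68.
|(A ∪ B) ∩ C| = 12.
|(A ∪ B) ∖ C| = 68 − 12 = 56.00.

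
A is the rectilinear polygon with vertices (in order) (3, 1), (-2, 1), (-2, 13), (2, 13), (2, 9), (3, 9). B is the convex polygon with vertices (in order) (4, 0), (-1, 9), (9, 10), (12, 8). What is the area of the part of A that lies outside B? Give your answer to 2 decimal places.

41.15

|A| = 56, |A∩B| = 14.85.
|A ∖ B| = |A| − |A∩B| = 56 − 14.85 = 41.15.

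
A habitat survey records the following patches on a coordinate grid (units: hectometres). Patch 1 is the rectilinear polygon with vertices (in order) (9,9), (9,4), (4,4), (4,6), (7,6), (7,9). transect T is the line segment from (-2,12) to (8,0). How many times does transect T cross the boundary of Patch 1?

The segment meets the boundary at (4.667,4), (4,4.8).

2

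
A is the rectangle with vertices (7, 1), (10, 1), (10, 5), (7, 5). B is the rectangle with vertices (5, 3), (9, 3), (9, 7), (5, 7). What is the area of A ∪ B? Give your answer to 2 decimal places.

By inclusion–exclusion:
Individual areas: |A| = 12, |B| = 16.
|A∩B|: x∈[7,9], y∈[3,5] → 2·2 = 4.
|A ∪ B| = 28 − 4 = 24.00.

24.00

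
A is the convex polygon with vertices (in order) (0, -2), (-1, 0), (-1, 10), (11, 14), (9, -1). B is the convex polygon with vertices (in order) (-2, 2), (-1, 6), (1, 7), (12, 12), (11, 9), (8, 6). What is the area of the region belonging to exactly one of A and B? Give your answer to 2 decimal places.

|A| = 145.5, |B| = 48.5, |A∩B| = 43.9318.
|A △ B| = |A| + |B| − 2·|A∩B| = 145.5 + 48.5 − 87.8635 = 106.14.

106.14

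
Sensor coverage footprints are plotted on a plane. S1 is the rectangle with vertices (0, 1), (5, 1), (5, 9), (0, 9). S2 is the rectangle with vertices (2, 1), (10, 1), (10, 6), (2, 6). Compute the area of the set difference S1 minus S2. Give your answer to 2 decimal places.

25.00

|S1∩S2|: x∈[2,5], y∈[1,6] → 3·5 = 15.
|S1| = 40.
|S1 ∖ S2| = |S1| − |S1∩S2| = 40 − 15 = 25.00.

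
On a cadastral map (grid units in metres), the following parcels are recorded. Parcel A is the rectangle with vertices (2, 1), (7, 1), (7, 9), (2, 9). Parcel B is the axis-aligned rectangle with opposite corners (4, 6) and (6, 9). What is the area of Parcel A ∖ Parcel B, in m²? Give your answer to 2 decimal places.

34.00

|Parcel A∩Parcel B|: x∈[4,6], y∈[6,9] → 2·3 = 6.
|Parcel A| = 40.
|Parcel A ∖ Parcel B| = |Parcel A| − |Parcel A∩Parcel B| = 40 − 6 = 34.00.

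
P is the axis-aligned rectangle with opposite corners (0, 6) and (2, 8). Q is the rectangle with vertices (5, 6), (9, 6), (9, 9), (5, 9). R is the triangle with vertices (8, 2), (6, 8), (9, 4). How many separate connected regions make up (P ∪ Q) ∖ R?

(P ∪ Q) ∖ R splits into 2 disjoint pieces (area 4, area 11.1667).

2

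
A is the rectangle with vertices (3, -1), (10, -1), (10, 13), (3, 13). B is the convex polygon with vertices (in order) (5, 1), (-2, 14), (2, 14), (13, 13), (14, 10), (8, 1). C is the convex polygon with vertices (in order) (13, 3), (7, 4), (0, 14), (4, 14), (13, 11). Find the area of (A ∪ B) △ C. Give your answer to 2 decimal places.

|A ∪ B| = 148.2143.
|(A ∪ B) ∩ C| = 75.25.
|(A ∪ B) △ C| = 148.2143 + 84.5 − 150.5 = 82.21.

82.21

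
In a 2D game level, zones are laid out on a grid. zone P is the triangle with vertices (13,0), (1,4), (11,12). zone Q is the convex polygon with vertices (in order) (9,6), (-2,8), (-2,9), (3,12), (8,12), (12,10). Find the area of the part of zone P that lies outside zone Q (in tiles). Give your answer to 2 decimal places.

|zone P| = 68, |zone P∩zone Q| = 17.2802.
|zone P ∖ zone Q| = |zone P| − |zone P∩zone Q| = 68 − 17.2802 = 50.72.

50.72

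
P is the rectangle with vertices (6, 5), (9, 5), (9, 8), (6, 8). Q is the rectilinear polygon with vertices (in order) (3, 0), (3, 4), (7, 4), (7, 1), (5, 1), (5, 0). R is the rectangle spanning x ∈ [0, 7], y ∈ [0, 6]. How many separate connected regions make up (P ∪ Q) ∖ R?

(P ∪ Q) ∖ R is a single connected region.

1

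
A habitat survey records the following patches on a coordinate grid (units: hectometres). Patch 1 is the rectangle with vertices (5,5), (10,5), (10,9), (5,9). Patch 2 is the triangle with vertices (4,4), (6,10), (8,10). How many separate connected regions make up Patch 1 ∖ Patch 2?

Patch 1 ∖ Patch 2 splits into 2 disjoint pieces (area 15.9167, area 0.6667).

2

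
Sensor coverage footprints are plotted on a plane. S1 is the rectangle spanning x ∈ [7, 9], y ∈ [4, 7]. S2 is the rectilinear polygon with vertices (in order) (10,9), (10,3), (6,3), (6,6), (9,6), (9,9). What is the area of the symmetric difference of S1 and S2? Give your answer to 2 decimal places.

13.00

|S1| = 6, |S2| = 15, |S1∩S2| = 4.
|S1 △ S2| = |S1| + |S2| − 2·|S1∩S2| = 6 + 15 − 8 = 13.00.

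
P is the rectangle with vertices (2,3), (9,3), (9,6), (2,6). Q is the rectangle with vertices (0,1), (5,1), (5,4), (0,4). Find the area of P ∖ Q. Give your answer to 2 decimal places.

|P∩Q|: x∈[2,5], y∈[3,4] → 3·1 = 3.
|P| = 21.
|P ∖ Q| = |P| − |P∩Q| = 21 − 3 = 18.00.

18.00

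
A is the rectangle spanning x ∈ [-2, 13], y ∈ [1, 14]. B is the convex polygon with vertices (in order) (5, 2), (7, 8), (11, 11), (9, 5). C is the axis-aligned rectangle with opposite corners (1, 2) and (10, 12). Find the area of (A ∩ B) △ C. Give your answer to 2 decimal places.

|A ∩ B| = 18.
|(A ∩ B) ∩ C| = 16.875.
|(A ∩ B) △ C| = 18 + 90 − 33.75 = 74.25.

74.25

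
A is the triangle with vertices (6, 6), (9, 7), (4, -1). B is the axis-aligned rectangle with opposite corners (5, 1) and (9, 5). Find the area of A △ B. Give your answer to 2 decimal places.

|A| = 9.5, |B| = 16, |A∩B| = 5.1071.
|A △ B| = |A| + |B| − 2·|A∩B| = 9.5 + 16 − 10.2143 = 15.29.

15.29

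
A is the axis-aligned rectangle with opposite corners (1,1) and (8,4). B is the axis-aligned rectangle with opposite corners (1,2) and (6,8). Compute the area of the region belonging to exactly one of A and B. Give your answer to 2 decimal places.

|A∩B|: x∈[1,6], y∈[2,4] → 5·2 = 10.
|A △ B| = |A| + |B| − 2·|A∩B| = 21 + 30 − 20 = 31.00.

31.00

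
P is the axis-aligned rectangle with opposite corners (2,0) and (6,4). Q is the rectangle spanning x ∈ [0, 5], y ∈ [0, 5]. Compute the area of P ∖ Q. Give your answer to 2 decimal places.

|P∩Q|: x∈[2,5], y∈[0,4] → 3·4 = 12.
|P| = 16.
|P ∖ Q| = |P| − |P∩Q| = 16 − 12 = 4.00.

4.00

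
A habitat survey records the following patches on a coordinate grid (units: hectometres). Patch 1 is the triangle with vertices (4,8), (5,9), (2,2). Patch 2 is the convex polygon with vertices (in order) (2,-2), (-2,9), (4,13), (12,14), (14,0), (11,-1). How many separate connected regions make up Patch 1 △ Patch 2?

1

Patch 1 △ Patch 2 is a single connected region.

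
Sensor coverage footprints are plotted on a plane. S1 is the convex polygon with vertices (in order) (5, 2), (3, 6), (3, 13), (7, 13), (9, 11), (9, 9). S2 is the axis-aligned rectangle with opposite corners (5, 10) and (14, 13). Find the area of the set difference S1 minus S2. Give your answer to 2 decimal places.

36.00

|S1| = 46, |S1∩S2| = 10.
|S1 ∖ S2| = |S1| − |S1∩S2| = 46 − 10 = 36.00.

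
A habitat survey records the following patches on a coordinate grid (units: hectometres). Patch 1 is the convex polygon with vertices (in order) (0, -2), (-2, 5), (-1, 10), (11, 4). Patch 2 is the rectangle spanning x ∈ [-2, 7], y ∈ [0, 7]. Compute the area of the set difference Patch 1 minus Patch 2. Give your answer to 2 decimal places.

22.50

|Patch 1| = 77.5, |Patch 1∩Patch 2| = 54.9983.
|Patch 1 ∖ Patch 2| = |Patch 1| − |Patch 1∩Patch 2| = 77.5 − 54.9983 = 22.50.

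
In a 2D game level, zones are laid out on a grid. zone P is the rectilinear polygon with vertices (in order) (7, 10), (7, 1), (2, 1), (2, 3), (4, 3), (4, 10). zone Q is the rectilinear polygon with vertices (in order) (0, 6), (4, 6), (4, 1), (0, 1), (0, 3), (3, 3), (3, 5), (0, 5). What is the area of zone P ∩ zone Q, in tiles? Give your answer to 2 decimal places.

4.00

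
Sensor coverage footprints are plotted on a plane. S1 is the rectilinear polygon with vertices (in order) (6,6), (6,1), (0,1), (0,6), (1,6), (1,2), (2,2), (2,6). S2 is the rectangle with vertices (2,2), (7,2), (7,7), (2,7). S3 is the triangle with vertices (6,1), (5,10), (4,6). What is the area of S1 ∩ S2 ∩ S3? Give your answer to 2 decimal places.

The intersection is the polygon with vertices (5.6,2), (4,6), (5.444,6), (5.889,2).
By the shoelace formula its area is 3.47.

3.47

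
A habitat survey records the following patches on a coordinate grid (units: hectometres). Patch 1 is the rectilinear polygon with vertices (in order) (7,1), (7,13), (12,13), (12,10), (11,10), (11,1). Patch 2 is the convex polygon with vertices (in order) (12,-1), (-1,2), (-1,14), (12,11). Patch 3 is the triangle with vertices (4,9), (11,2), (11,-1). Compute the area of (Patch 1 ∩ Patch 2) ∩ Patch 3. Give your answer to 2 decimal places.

The region (Patch 1 ∩ Patch 2) ∩ Patch 3 is the polygon with vertices (11,1), (9.6,1), (7,4.714), (7,6), (11,2).
By the shoelace formula its area is 7.17.

7.17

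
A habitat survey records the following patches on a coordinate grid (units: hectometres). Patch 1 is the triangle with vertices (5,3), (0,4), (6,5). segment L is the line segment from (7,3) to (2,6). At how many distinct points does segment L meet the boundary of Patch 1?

2

The segment meets the boundary at (4.174,4.696), (5.462,3.923).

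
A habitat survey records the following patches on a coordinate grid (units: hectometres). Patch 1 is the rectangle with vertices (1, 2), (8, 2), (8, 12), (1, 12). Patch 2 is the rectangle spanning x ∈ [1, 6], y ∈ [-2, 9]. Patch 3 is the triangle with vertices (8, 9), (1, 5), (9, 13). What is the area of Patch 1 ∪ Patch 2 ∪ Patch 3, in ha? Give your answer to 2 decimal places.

By inclusion–exclusion:
Individual areas: |Patch 1| = 70, |Patch 2| = 55, |Patch 3| = 12.
|Patch 1∩Patch 2|: x∈[1,6], y∈[2,9] → 5·7 = 35.
|Patch 1∩Patch 3| = 10.5.
|Patch 2∩Patch 3| = 4.8571.
|Patch 1∩Patch 2∩Patch 3| = 4.8571.
|Patch 1 ∪ Patch 2 ∪ Patch 3| = 137 − 50.3571 + 4.8571 = 91.50.

91.50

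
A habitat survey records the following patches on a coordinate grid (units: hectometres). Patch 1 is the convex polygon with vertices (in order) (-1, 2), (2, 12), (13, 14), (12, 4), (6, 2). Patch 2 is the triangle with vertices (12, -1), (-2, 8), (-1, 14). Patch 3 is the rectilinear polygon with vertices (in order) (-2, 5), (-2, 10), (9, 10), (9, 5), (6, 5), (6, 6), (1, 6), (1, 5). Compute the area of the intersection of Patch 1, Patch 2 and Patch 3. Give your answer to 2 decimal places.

13.75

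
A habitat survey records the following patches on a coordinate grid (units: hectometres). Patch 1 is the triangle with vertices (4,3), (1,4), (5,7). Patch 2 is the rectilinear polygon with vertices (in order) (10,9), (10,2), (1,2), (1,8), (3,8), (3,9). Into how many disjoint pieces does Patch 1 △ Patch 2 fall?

Patch 1 △ Patch 2 is a single connected region.

1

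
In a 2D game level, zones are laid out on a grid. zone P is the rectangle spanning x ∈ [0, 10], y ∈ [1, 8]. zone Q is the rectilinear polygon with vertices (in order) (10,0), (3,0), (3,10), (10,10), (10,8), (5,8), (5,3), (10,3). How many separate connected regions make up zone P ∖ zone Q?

zone P ∖ zone Q splits into 2 disjoint pieces (area 25, area 21).

2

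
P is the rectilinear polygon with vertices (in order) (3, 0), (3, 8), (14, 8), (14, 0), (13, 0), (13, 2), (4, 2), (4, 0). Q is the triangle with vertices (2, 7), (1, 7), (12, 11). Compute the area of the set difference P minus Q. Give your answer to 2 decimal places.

69.65

|P| = 70, |P∩Q| = 0.3477.
|P ∖ Q| = |P| − |P∩Q| = 70 − 0.3477 = 69.65.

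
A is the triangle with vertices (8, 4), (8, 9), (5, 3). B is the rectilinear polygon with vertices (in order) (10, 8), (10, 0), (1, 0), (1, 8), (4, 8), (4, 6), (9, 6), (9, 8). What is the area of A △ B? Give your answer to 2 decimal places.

59.00

|A| = 7.5, |B| = 62, |A∩B| = 5.25.
|A △ B| = |A| + |B| − 2·|A∩B| = 7.5 + 62 − 10.5 = 59.00.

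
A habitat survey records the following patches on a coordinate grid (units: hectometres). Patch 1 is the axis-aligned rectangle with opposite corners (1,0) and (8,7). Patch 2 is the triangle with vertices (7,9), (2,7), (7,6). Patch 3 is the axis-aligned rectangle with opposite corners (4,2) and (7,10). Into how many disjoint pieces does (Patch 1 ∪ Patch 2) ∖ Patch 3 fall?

(Patch 1 ∪ Patch 2) ∖ Patch 3 is a single connected region.

1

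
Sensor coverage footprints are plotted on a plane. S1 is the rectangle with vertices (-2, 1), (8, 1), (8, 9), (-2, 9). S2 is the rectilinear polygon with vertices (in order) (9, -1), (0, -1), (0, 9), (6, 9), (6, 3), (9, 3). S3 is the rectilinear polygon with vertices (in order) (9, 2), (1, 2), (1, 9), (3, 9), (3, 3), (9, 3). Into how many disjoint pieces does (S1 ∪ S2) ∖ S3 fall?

(S1 ∪ S2) ∖ S3 splits into 2 disjoint pieces (area 30, area 50).

2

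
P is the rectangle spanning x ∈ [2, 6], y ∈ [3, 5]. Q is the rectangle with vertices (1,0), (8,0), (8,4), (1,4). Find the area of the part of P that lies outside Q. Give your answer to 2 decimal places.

|P∩Q|: x∈[2,6], y∈[3,4] → 4·1 = 4.
|P| = 8.
|P ∖ Q| = |P| − |P∩Q| = 8 − 4 = 4.00.

4.00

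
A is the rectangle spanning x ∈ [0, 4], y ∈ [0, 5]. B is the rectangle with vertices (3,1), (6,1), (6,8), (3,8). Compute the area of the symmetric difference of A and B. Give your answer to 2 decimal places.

|A∩B|: x∈[3,4], y∈[1,5] → 1·4 = 4.
|A △ B| = |A| + |B| − 2·|A∩B| = 20 + 21 − 8 = 33.00.

33.00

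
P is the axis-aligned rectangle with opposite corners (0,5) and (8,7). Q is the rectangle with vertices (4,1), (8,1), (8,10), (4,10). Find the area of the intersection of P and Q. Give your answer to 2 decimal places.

|P∩Q|: x∈[4,8], y∈[5,7] → 4·2 = 8.

8.00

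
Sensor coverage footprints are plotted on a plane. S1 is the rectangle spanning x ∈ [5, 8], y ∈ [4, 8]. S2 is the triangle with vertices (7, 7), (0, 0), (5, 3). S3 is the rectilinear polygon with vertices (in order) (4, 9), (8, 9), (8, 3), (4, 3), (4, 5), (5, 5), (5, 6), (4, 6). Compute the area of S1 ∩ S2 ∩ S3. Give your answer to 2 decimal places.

The intersection is the polygon with vertices (5,5), (7,7), (5.5,4), (5,4).
By the shoelace formula its area is 1.75.

1.75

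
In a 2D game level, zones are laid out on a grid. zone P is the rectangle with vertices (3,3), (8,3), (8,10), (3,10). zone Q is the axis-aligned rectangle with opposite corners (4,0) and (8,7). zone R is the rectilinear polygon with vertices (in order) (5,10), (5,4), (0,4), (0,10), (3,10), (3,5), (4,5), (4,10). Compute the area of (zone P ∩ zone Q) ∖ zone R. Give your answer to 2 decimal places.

13.00

|zone P ∩ zone Q| = 16.
|(zone P ∩ zone Q) ∩ zone R| = 3.
|(zone P ∩ zone Q) ∖ zone R| = 16 − 3 = 13.00.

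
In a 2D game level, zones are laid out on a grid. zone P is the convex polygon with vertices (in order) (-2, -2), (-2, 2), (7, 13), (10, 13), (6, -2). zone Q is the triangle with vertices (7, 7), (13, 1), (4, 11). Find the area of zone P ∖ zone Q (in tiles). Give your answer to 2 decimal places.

98.85

|zone P| = 100.5, |zone P∩zone Q| = 1.6476.
|zone P ∖ zone Q| = |zone P| − |zone P∩zone Q| = 100.5 − 1.6476 = 98.85.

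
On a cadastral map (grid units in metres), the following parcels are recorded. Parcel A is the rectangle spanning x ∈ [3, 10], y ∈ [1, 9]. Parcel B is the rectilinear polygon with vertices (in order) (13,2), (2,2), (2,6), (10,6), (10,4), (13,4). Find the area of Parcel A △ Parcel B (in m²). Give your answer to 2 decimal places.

38.00

|Parcel A| = 56, |Parcel B| = 38, |Parcel A∩Parcel B| = 28.
|Parcel A △ Parcel B| = |Parcel A| + |Parcel B| − 2·|Parcel A∩Parcel B| = 56 + 38 − 56 = 38.00.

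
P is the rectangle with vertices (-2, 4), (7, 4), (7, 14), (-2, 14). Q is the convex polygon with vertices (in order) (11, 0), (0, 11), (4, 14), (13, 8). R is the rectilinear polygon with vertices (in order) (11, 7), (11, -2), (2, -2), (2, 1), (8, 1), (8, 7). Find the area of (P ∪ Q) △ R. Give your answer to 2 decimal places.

|P ∪ Q| = 134.
|(P ∪ Q) ∩ R| = 16.5.
|(P ∪ Q) △ R| = 134 + 45 − 33 = 146.00.

146.00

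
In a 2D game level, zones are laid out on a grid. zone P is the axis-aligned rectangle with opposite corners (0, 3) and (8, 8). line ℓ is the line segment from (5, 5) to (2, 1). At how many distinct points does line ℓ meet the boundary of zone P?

The segment meets the boundary at (3.5,3).

1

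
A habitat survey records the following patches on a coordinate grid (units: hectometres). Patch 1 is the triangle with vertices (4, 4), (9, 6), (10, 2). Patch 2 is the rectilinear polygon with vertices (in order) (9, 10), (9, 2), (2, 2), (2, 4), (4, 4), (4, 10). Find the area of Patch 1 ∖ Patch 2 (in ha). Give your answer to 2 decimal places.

1.83

|Patch 1| = 11, |Patch 1∩Patch 2| = 9.1667.
|Patch 1 ∖ Patch 2| = |Patch 1| − |Patch 1∩Patch 2| = 11 − 9.1667 = 1.83.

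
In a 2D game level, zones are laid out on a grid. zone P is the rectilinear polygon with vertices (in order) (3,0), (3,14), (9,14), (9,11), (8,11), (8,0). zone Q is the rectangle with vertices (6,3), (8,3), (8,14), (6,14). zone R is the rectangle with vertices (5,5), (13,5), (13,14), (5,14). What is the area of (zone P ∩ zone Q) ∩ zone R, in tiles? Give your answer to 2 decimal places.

18.00

The region (zone P ∩ zone Q) ∩ zone R is the polygon with vertices (8,11), (8,5), (6,5), (6,14), (8,14).
By the shoelace formula its area is 18.00.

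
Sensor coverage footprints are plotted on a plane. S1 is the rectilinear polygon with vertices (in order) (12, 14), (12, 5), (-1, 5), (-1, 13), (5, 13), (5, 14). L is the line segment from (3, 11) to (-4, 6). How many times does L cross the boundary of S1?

The segment meets the boundary at (-1,8.143).

1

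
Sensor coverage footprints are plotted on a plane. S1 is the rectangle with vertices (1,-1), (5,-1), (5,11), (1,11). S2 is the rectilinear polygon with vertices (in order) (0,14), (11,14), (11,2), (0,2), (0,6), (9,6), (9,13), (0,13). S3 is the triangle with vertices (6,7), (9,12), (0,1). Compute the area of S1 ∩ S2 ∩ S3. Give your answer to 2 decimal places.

The intersection is the polygon with vertices (1,2.222), (4.091,6), (5,6), (1,2).
By the shoelace formula its area is 2.16.

2.16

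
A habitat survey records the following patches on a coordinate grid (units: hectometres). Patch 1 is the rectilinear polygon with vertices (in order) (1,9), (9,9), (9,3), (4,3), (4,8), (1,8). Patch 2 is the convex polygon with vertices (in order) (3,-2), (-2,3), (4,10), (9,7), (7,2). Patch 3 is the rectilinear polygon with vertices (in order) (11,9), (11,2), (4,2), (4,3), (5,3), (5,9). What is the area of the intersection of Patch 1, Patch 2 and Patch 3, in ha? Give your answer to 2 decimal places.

17.47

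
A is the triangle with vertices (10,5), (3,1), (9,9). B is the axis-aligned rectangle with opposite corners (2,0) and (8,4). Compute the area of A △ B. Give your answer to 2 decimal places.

31.04

|A| = 16, |B| = 24, |A∩B| = 4.4821.
|A △ B| = |A| + |B| − 2·|A∩B| = 16 + 24 − 8.9643 = 31.04.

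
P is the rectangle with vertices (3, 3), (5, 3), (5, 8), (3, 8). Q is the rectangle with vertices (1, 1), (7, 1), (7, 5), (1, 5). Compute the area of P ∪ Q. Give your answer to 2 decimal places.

By inclusion–exclusion:
Individual areas: |P| = 10, |Q| = 24.
|P∩Q|: x∈[3,5], y∈[3,5] → 2·2 = 4.
|P ∪ Q| = 34 − 4 = 30.00.

30.00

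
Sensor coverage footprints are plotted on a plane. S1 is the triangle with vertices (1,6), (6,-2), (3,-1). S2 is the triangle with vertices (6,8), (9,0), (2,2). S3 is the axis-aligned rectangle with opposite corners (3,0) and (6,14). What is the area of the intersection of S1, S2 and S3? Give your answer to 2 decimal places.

0.45

The intersection is the polygon with vertices (3,1.714), (3,2.8), (3.826,1.478).
By the shoelace formula its area is 0.45.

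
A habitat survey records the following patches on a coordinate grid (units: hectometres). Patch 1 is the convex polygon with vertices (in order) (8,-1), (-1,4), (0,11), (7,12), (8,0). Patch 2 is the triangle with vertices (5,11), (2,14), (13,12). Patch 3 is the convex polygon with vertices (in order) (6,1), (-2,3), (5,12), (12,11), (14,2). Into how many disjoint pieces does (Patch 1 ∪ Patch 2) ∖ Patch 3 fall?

(Patch 1 ∪ Patch 2) ∖ Patch 3 splits into 2 disjoint pieces (area 26.8458, area 4.3674).

2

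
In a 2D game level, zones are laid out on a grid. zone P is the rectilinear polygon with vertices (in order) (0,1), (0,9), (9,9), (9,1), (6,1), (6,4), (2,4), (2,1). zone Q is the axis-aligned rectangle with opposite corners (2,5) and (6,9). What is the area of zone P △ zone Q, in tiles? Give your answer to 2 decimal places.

|zone P| = 60, |zone Q| = 16, |zone P∩zone Q| = 16.
|zone P △ zone Q| = |zone P| + |zone Q| − 2·|zone P∩zone Q| = 60 + 16 − 32 = 44.00.

44.00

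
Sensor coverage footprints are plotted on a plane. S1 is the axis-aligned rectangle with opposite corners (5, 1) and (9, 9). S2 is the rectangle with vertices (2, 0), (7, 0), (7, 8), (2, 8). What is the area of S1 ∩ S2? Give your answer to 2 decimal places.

14.00

|S1∩S2|: x∈[5,7], y∈[1,8] → 2·7 = 14.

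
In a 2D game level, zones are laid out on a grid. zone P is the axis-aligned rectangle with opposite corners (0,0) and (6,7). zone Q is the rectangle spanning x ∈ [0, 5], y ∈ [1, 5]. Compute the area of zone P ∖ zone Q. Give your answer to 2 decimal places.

22.00

|zone P∩zone Q|: x∈[0,5], y∈[1,5] → 5·4 = 20.
|zone P| = 42.
|zone P ∖ zone Q| = |zone P| − |zone P∩zone Q| = 42 − 20 = 22.00.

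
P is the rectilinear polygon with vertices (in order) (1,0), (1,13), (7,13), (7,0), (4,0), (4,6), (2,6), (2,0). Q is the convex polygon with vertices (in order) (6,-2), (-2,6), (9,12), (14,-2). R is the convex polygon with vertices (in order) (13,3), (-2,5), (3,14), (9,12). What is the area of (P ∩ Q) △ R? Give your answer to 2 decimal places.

82.43

|P ∩ Q| = 41.1364.
|(P ∩ Q) ∩ R| = 27.103.
|(P ∩ Q) △ R| = 41.1364 + 95.5 − 54.2061 = 82.43.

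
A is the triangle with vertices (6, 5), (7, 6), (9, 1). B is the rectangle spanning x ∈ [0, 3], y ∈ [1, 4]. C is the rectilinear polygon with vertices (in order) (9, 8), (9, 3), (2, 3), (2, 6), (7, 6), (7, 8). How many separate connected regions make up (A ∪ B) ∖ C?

(A ∪ B) ∖ C splits into 2 disjoint pieces (area 0.7, area 8).

2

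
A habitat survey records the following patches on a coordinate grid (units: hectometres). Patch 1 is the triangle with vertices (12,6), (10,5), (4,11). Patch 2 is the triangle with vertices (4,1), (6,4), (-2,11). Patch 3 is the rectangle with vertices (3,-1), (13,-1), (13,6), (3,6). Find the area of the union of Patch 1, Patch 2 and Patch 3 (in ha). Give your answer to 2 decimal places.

By inclusion–exclusion:
Individual areas: |Patch 1| = 9, |Patch 2| = 19, |Patch 3| = 70.
|Patch 1∩Patch 2| = 0.
|Patch 1∩Patch 3| = 1.5.
|Patch 2∩Patch 3| = 8.881.
|Patch 1∩Patch 2∩Patch 3| = 0.
|Patch 1 ∪ Patch 2 ∪ Patch 3| = 98 − 10.381 + 0 = 87.62.

87.62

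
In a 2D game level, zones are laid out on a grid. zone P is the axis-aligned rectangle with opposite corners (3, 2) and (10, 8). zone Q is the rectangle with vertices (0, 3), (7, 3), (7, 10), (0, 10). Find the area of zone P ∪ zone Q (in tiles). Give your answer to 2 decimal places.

By inclusion–exclusion:
Individual areas: |zone P| = 42, |zone Q| = 49.
|zone P∩zone Q|: x∈[3,7], y∈[3,8] → 4·5 = 20.
|zone P ∪ zone Q| = 91 − 20 = 71.00.

71.00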